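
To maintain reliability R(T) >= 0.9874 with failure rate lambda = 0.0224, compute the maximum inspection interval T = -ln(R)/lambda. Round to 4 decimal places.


R_target = 0.9874
lambda = 0.0224
-ln(0.9874) = 0.0127
T = 0.0127 / 0.0224
T = 0.5661

0.5661


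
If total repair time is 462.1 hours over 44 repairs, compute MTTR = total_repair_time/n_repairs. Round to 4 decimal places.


total_repair_time = 462.1
n_repairs = 44
MTTR = 462.1 / 44
MTTR = 10.5023

10.5023


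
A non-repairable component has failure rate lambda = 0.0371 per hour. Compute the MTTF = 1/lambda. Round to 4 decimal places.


lambda = 0.0371
MTTF = 1 / 0.0371
MTTF = 26.9542

26.9542


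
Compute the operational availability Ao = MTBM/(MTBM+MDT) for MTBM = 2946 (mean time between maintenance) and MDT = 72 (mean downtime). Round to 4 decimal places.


MTBM = 2946
MDT = 72
MTBM + MDT = 3018
Ao = 2946 / 3018
Ao = 0.9761

0.9761


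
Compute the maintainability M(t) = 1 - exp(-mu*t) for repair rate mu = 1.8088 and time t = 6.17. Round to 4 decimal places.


mu = 1.8088, t = 6.17
mu * t = 1.8088 * 6.17 = 11.1603
exp(-11.1603) = 0.0
M(t) = 1 - 0.0
M(t) = 1.0

1.0


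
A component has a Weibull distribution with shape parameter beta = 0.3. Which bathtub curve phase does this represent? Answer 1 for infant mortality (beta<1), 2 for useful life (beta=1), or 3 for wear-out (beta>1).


beta = 0.3
Compare beta to 1:
beta < 1 => infant mortality (phase 1)
beta = 1 => useful life (phase 2)
beta > 1 => wear-out (phase 3)
Since beta = 0.3, this is infant mortality (decreasing failure rate)
Phase = 1

1


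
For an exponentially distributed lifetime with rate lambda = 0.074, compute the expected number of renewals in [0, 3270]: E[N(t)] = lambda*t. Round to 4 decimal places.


lambda = 0.074
t = 3270
E[N(t)] = lambda * t
E[N(t)] = 0.074 * 3270
E[N(t)] = 241.98

241.98


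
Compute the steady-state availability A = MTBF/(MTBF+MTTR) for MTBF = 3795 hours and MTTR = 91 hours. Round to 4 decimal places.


MTBF = 3795
MTTR = 91
MTBF + MTTR = 3886
A = 3795 / 3886
A = 0.9766

0.9766


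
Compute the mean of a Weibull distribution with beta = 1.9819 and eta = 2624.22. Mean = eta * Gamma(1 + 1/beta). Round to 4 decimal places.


beta = 1.9819, eta = 2624.22
1/beta = 0.5046
1 + 1/beta = 1.5046
Gamma(1.5046) = 0.8864
Mean = 2624.22 * 0.8864
Mean = 2326.0646

2326.0646


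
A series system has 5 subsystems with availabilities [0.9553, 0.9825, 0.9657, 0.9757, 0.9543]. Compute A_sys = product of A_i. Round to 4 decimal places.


Subsystems: [0.9553, 0.9825, 0.9657, 0.9757, 0.9543]
After subsystem 1 (A=0.9553): product = 0.9553
After subsystem 2 (A=0.9825): product = 0.9386
After subsystem 3 (A=0.9657): product = 0.9064
After subsystem 4 (A=0.9757): product = 0.8844
After subsystem 5 (A=0.9543): product = 0.8439
A_sys = 0.8439

0.8439


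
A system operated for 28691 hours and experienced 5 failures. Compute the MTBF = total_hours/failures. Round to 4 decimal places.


total_hours = 28691
failures = 5
MTBF = 28691 / 5
MTBF = 5738.2

5738.2


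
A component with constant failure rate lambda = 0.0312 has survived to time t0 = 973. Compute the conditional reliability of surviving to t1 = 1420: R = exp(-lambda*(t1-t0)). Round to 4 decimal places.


lambda = 0.0312
t0 = 973, t1 = 1420
t1 - t0 = 447
lambda * (t1-t0) = 0.0312 * 447 = 13.9464
R = exp(-13.9464)
R = 0.0

0.0


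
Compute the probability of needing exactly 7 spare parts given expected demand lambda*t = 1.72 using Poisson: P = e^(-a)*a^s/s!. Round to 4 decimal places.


a = 1.72, s = 7
e^(-a) = e^(-1.72) = 0.1791
a^s = 1.72^7 = 44.5348
s! = 5040
P = 0.1791 * 44.5348 / 5040
P = 0.0016

0.0016


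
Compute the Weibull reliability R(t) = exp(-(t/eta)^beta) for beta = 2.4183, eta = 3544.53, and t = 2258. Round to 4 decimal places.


beta = 2.4183, eta = 3544.53, t = 2258
t/eta = 2258 / 3544.53 = 0.637
(t/eta)^beta = 0.637^2.4183 = 0.3361
R(t) = exp(-0.3361)
R(t) = 0.7146

0.7146


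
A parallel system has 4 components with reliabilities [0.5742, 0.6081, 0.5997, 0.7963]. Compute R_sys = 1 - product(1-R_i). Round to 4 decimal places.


Components: [0.5742, 0.6081, 0.5997, 0.7963]
(1 - 0.5742) = 0.4258, running product = 0.4258
(1 - 0.6081) = 0.3919, running product = 0.1669
(1 - 0.5997) = 0.4003, running product = 0.0668
(1 - 0.7963) = 0.2037, running product = 0.0136
Product of (1-R_i) = 0.0136
R_sys = 1 - 0.0136 = 0.9864

0.9864


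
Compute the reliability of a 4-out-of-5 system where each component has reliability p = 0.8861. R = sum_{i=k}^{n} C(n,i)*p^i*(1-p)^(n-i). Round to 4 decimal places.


k = 4, n = 5, p = 0.8861
i=4: C(5,4)=5 * 0.8861^4 * 0.1139^1 = 0.3511
i=5: C(5,5)=1 * 0.8861^5 * 0.1139^0 = 0.5463
R = sum of terms = 0.8974

0.8974


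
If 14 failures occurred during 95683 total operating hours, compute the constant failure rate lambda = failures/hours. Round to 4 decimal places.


failures = 14
total_hours = 95683
lambda = 14 / 95683
lambda = 0.0001

0.0001


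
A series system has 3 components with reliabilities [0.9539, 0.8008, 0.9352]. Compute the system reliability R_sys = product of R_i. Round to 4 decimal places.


Components: [0.9539, 0.8008, 0.9352]
After component 1 (R=0.9539): product = 0.9539
After component 2 (R=0.8008): product = 0.7639
After component 3 (R=0.9352): product = 0.7144
R_sys = 0.7144

0.7144


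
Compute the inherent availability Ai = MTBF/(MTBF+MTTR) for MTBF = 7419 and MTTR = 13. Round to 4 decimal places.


MTBF = 7419
MTTR = 13
MTBF + MTTR = 7432
Ai = 7419 / 7432
Ai = 0.9983

0.9983


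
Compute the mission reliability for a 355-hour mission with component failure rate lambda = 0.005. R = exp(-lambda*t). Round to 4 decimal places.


lambda = 0.005
mission_time = 355
lambda * t = 0.005 * 355 = 1.775
R = exp(-1.775)
R = 0.1695

0.1695


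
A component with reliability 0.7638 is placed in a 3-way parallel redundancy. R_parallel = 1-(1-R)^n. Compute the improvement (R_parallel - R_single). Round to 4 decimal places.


R_single = 0.7638, n = 3
1 - R_single = 0.2362
(1 - R_single)^n = 0.2362^3 = 0.0132
R_parallel = 1 - 0.0132 = 0.9868
Improvement = 0.9868 - 0.7638
Improvement = 0.223

0.223


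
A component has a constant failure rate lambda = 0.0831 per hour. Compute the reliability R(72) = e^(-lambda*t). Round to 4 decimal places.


lambda = 0.0831
t = 72
lambda * t = 5.9832
R(t) = e^(-5.9832)
R(t) = 0.0025

0.0025


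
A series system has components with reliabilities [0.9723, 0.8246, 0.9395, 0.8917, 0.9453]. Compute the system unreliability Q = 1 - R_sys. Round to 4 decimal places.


Components: [0.9723, 0.8246, 0.9395, 0.8917, 0.9453]
After component 1: product = 0.9723
After component 2: product = 0.8018
After component 3: product = 0.7533
After component 4: product = 0.6717
After component 5: product = 0.6349
R_sys = 0.6349
Q = 1 - 0.6349 = 0.3651

0.3651


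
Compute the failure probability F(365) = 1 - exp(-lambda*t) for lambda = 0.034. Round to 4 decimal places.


lambda = 0.034, t = 365
lambda * t = 12.41
exp(-12.41) = 0.0
F(t) = 1 - 0.0
F(t) = 1.0

1.0


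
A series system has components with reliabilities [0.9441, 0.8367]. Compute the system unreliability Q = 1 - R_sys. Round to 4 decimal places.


Components: [0.9441, 0.8367]
After component 1: product = 0.9441
After component 2: product = 0.7899
R_sys = 0.7899
Q = 1 - 0.7899 = 0.2101

0.2101


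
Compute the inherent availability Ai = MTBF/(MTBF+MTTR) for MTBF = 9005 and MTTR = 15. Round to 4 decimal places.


MTBF = 9005
MTTR = 15
MTBF + MTTR = 9020
Ai = 9005 / 9020
Ai = 0.9983

0.9983


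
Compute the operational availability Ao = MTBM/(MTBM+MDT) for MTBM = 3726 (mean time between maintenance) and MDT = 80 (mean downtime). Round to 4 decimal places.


MTBM = 3726
MDT = 80
MTBM + MDT = 3806
Ao = 3726 / 3806
Ao = 0.979

0.979


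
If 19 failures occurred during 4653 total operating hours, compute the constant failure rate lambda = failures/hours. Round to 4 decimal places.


failures = 19
total_hours = 4653
lambda = 19 / 4653
lambda = 0.0041

0.0041


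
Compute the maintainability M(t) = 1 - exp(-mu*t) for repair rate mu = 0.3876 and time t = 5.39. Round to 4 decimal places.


mu = 0.3876, t = 5.39
mu * t = 0.3876 * 5.39 = 2.0892
exp(-2.0892) = 0.1238
M(t) = 1 - 0.1238
M(t) = 0.8762

0.8762


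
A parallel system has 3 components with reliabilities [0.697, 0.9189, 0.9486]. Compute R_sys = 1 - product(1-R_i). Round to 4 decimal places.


Components: [0.697, 0.9189, 0.9486]
(1 - 0.697) = 0.303, running product = 0.303
(1 - 0.9189) = 0.0811, running product = 0.0246
(1 - 0.9486) = 0.0514, running product = 0.0013
Product of (1-R_i) = 0.0013
R_sys = 1 - 0.0013 = 0.9987

0.9987


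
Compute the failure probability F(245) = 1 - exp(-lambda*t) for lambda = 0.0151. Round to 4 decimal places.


lambda = 0.0151, t = 245
lambda * t = 3.6995
exp(-3.6995) = 0.0247
F(t) = 1 - 0.0247
F(t) = 0.9753

0.9753


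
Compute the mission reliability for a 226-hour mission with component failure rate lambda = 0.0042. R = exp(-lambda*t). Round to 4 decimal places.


lambda = 0.0042
mission_time = 226
lambda * t = 0.0042 * 226 = 0.9492
R = exp(-0.9492)
R = 0.3871

0.3871


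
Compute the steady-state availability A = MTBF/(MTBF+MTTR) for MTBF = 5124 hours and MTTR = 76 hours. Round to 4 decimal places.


MTBF = 5124
MTTR = 76
MTBF + MTTR = 5200
A = 5124 / 5200
A = 0.9854

0.9854


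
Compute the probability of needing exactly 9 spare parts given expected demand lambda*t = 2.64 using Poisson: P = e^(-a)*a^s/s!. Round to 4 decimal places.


a = 2.64, s = 9
e^(-a) = e^(-2.64) = 0.0714
a^s = 2.64^9 = 6229.244
s! = 362880
P = 0.0714 * 6229.244 / 362880
P = 0.0012

0.0012


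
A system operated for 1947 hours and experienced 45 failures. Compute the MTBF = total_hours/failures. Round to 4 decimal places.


total_hours = 1947
failures = 45
MTBF = 1947 / 45
MTBF = 43.2667

43.2667


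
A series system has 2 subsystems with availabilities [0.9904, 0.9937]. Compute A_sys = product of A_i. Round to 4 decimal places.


Subsystems: [0.9904, 0.9937]
After subsystem 1 (A=0.9904): product = 0.9904
After subsystem 2 (A=0.9937): product = 0.9842
A_sys = 0.9842

0.9842


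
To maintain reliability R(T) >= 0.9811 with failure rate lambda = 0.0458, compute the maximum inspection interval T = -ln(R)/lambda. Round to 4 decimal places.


R_target = 0.9811
lambda = 0.0458
-ln(0.9811) = 0.0191
T = 0.0191 / 0.0458
T = 0.4166

0.4166


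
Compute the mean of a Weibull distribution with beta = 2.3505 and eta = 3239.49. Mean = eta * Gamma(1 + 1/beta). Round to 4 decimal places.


beta = 2.3505, eta = 3239.49
1/beta = 0.4254
1 + 1/beta = 1.4254
Gamma(1.4254) = 0.8862
Mean = 3239.49 * 0.8862
Mean = 2870.7417

2870.7417


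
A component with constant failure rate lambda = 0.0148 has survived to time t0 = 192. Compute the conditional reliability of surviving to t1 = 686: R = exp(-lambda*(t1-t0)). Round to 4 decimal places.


lambda = 0.0148
t0 = 192, t1 = 686
t1 - t0 = 494
lambda * (t1-t0) = 0.0148 * 494 = 7.3112
R = exp(-7.3112)
R = 0.0007

0.0007


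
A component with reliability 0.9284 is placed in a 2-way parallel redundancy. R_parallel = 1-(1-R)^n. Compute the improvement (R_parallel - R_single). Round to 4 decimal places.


R_single = 0.9284, n = 2
1 - R_single = 0.0716
(1 - R_single)^n = 0.0716^2 = 0.0051
R_parallel = 1 - 0.0051 = 0.9949
Improvement = 0.9949 - 0.9284
Improvement = 0.0665

0.0665


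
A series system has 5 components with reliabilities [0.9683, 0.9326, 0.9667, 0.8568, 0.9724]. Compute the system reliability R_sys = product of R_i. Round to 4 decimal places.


Components: [0.9683, 0.9326, 0.9667, 0.8568, 0.9724]
After component 1 (R=0.9683): product = 0.9683
After component 2 (R=0.9326): product = 0.903
After component 3 (R=0.9667): product = 0.873
After component 4 (R=0.8568): product = 0.748
After component 5 (R=0.9724): product = 0.7273
R_sys = 0.7273

0.7273


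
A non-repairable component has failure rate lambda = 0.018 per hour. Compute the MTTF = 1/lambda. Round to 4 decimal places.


lambda = 0.018
MTTF = 1 / 0.018
MTTF = 55.5556

55.5556


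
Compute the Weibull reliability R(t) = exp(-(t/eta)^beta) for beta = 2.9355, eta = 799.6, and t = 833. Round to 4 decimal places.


beta = 2.9355, eta = 799.6, t = 833
t/eta = 833 / 799.6 = 1.0418
(t/eta)^beta = 1.0418^2.9355 = 1.1276
R(t) = exp(-1.1276)
R(t) = 0.3238

0.3238


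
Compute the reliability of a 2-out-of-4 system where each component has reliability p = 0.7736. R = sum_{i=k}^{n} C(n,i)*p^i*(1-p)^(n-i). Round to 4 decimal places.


k = 2, n = 4, p = 0.7736
i=2: C(4,2)=6 * 0.7736^2 * 0.2264^2 = 0.1841
i=3: C(4,3)=4 * 0.7736^3 * 0.2264^1 = 0.4193
i=4: C(4,4)=1 * 0.7736^4 * 0.2264^0 = 0.3582
R = sum of terms = 0.9615

0.9615


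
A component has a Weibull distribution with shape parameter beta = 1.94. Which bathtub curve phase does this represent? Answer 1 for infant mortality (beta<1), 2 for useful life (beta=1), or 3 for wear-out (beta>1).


beta = 1.94
Compare beta to 1:
beta < 1 => infant mortality (phase 1)
beta = 1 => useful life (phase 2)
beta > 1 => wear-out (phase 3)
Since beta = 1.94, this is wear-out (increasing failure rate)
Phase = 3

3


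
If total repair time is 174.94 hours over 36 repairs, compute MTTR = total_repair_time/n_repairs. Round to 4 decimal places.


total_repair_time = 174.94
n_repairs = 36
MTTR = 174.94 / 36
MTTR = 4.8594

4.8594


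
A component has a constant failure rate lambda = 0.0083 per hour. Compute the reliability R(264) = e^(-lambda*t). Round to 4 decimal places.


lambda = 0.0083
t = 264
lambda * t = 2.1912
R(t) = e^(-2.1912)
R(t) = 0.1118

0.1118


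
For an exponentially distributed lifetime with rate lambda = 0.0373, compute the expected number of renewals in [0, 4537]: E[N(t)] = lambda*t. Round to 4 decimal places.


lambda = 0.0373
t = 4537
E[N(t)] = lambda * t
E[N(t)] = 0.0373 * 4537
E[N(t)] = 169.2301

169.2301


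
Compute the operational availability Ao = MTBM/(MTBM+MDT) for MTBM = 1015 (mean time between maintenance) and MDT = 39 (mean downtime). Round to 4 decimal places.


MTBM = 1015
MDT = 39
MTBM + MDT = 1054
Ao = 1015 / 1054
Ao = 0.963

0.963


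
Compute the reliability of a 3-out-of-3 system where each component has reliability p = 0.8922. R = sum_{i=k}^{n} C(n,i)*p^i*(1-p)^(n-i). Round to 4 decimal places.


k = 3, n = 3, p = 0.8922
i=3: C(3,3)=1 * 0.8922^3 * 0.1078^0 = 0.7102
R = sum of terms = 0.7102

0.7102


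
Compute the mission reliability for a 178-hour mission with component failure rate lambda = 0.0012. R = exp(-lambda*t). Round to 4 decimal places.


lambda = 0.0012
mission_time = 178
lambda * t = 0.0012 * 178 = 0.2136
R = exp(-0.2136)
R = 0.8077

0.8077


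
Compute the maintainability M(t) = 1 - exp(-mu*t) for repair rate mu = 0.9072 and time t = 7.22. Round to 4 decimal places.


mu = 0.9072, t = 7.22
mu * t = 0.9072 * 7.22 = 6.55
exp(-6.55) = 0.0014
M(t) = 1 - 0.0014
M(t) = 0.9986

0.9986


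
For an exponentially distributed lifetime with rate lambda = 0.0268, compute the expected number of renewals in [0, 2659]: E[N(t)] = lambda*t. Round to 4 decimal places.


lambda = 0.0268
t = 2659
E[N(t)] = lambda * t
E[N(t)] = 0.0268 * 2659
E[N(t)] = 71.2612

71.2612


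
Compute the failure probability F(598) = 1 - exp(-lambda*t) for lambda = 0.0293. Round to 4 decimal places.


lambda = 0.0293, t = 598
lambda * t = 17.5214
exp(-17.5214) = 0.0
F(t) = 1 - 0.0
F(t) = 1.0

1.0


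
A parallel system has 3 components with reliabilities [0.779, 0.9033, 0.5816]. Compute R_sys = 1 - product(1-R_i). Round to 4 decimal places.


Components: [0.779, 0.9033, 0.5816]
(1 - 0.779) = 0.221, running product = 0.221
(1 - 0.9033) = 0.0967, running product = 0.0214
(1 - 0.5816) = 0.4184, running product = 0.0089
Product of (1-R_i) = 0.0089
R_sys = 1 - 0.0089 = 0.9911

0.9911


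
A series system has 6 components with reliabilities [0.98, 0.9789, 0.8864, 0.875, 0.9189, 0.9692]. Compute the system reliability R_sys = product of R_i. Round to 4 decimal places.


Components: [0.98, 0.9789, 0.8864, 0.875, 0.9189, 0.9692]
After component 1 (R=0.98): product = 0.98
After component 2 (R=0.9789): product = 0.9593
After component 3 (R=0.8864): product = 0.8503
After component 4 (R=0.875): product = 0.7441
After component 5 (R=0.9189): product = 0.6837
After component 6 (R=0.9692): product = 0.6626
R_sys = 0.6626

0.6626


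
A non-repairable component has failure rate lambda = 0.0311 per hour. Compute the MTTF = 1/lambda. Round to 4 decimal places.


lambda = 0.0311
MTTF = 1 / 0.0311
MTTF = 32.1543

32.1543


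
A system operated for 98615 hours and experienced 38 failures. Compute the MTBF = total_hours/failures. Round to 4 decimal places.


total_hours = 98615
failures = 38
MTBF = 98615 / 38
MTBF = 2595.1316

2595.1316


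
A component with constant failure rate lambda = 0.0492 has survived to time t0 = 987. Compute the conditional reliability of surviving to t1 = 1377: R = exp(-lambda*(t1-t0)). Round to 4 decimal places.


lambda = 0.0492
t0 = 987, t1 = 1377
t1 - t0 = 390
lambda * (t1-t0) = 0.0492 * 390 = 19.188
R = exp(-19.188)
R = 0.0

0.0


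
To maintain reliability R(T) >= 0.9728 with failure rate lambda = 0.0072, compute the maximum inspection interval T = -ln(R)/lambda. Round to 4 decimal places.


R_target = 0.9728
lambda = 0.0072
-ln(0.9728) = 0.0276
T = 0.0276 / 0.0072
T = 3.8301

3.8301


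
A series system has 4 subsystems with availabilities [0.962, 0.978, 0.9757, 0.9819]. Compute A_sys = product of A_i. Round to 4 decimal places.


Subsystems: [0.962, 0.978, 0.9757, 0.9819]
After subsystem 1 (A=0.962): product = 0.962
After subsystem 2 (A=0.978): product = 0.9408
After subsystem 3 (A=0.9757): product = 0.918
After subsystem 4 (A=0.9819): product = 0.9014
A_sys = 0.9014

0.9014


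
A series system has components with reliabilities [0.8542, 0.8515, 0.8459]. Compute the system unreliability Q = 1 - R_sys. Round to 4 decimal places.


Components: [0.8542, 0.8515, 0.8459]
After component 1: product = 0.8542
After component 2: product = 0.7274
After component 3: product = 0.6153
R_sys = 0.6153
Q = 1 - 0.6153 = 0.3847

0.3847


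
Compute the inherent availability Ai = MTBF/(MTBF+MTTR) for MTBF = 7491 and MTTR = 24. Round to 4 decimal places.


MTBF = 7491
MTTR = 24
MTBF + MTTR = 7515
Ai = 7491 / 7515
Ai = 0.9968

0.9968


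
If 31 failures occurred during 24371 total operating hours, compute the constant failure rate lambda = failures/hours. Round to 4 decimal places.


failures = 31
total_hours = 24371
lambda = 31 / 24371
lambda = 0.0013

0.0013


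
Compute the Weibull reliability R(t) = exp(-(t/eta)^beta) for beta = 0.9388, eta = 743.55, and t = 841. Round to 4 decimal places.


beta = 0.9388, eta = 743.55, t = 841
t/eta = 841 / 743.55 = 1.1311
(t/eta)^beta = 1.1311^0.9388 = 1.1226
R(t) = exp(-1.1226)
R(t) = 0.3254

0.3254


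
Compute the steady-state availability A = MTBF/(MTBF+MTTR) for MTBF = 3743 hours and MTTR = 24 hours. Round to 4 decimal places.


MTBF = 3743
MTTR = 24
MTBF + MTTR = 3767
A = 3743 / 3767
A = 0.9936

0.9936


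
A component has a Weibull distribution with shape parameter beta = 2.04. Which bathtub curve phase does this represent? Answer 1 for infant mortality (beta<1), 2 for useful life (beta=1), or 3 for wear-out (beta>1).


beta = 2.04
Compare beta to 1:
beta < 1 => infant mortality (phase 1)
beta = 1 => useful life (phase 2)
beta > 1 => wear-out (phase 3)
Since beta = 2.04, this is wear-out (increasing failure rate)
Phase = 3

3


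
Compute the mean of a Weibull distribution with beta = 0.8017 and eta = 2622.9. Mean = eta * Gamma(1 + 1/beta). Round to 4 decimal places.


beta = 0.8017, eta = 2622.9
1/beta = 1.2473
1 + 1/beta = 2.2473
Gamma(2.2473) = 1.1313
Mean = 2622.9 * 1.1313
Mean = 2967.2531

2967.2531


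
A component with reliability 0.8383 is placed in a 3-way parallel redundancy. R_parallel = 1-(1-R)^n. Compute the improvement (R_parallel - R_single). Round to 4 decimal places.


R_single = 0.8383, n = 3
1 - R_single = 0.1617
(1 - R_single)^n = 0.1617^3 = 0.0042
R_parallel = 1 - 0.0042 = 0.9958
Improvement = 0.9958 - 0.8383
Improvement = 0.1575

0.1575


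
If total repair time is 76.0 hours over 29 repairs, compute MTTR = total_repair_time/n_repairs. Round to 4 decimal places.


total_repair_time = 76.0
n_repairs = 29
MTTR = 76.0 / 29
MTTR = 2.6207

2.6207


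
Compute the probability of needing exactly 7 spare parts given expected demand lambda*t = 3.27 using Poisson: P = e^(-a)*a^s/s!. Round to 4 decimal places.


a = 3.27, s = 7
e^(-a) = e^(-3.27) = 0.038
a^s = 3.27^7 = 3997.9216
s! = 5040
P = 0.038 * 3997.9216 / 5040
P = 0.0301

0.0301


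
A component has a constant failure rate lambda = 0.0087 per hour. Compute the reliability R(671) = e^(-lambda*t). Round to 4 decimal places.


lambda = 0.0087
t = 671
lambda * t = 5.8377
R(t) = e^(-5.8377)
R(t) = 0.0029

0.0029


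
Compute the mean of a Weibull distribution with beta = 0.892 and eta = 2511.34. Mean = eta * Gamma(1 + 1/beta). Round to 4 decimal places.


beta = 0.892, eta = 2511.34
1/beta = 1.1211
1 + 1/beta = 2.1211
Gamma(2.1211) = 1.0574
Mean = 2511.34 * 1.0574
Mean = 2655.4589

2655.4589


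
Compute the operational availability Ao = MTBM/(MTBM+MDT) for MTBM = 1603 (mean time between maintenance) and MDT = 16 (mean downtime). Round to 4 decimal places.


MTBM = 1603
MDT = 16
MTBM + MDT = 1619
Ao = 1603 / 1619
Ao = 0.9901

0.9901


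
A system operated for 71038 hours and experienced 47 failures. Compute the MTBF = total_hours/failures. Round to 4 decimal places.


total_hours = 71038
failures = 47
MTBF = 71038 / 47
MTBF = 1511.4468

1511.4468


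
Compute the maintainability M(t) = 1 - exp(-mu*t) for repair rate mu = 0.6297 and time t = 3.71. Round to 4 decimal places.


mu = 0.6297, t = 3.71
mu * t = 0.6297 * 3.71 = 2.3362
exp(-2.3362) = 0.0967
M(t) = 1 - 0.0967
M(t) = 0.9033

0.9033


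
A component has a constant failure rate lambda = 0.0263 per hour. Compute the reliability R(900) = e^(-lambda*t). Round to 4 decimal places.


lambda = 0.0263
t = 900
lambda * t = 23.67
R(t) = e^(-23.67)
R(t) = 0.0

0.0


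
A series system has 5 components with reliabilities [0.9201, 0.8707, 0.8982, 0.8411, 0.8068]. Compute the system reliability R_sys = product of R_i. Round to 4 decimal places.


Components: [0.9201, 0.8707, 0.8982, 0.8411, 0.8068]
After component 1 (R=0.9201): product = 0.9201
After component 2 (R=0.8707): product = 0.8011
After component 3 (R=0.8982): product = 0.7196
After component 4 (R=0.8411): product = 0.6052
After component 5 (R=0.8068): product = 0.4883
R_sys = 0.4883

0.4883


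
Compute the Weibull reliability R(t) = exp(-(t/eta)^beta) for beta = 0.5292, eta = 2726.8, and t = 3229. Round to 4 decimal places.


beta = 0.5292, eta = 2726.8, t = 3229
t/eta = 3229 / 2726.8 = 1.1842
(t/eta)^beta = 1.1842^0.5292 = 1.0936
R(t) = exp(-1.0936)
R(t) = 0.335

0.335


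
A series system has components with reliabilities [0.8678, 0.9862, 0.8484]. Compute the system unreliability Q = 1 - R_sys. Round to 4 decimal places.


Components: [0.8678, 0.9862, 0.8484]
After component 1: product = 0.8678
After component 2: product = 0.8558
After component 3: product = 0.7261
R_sys = 0.7261
Q = 1 - 0.7261 = 0.2739

0.2739


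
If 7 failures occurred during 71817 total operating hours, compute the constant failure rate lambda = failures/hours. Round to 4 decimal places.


failures = 7
total_hours = 71817
lambda = 7 / 71817
lambda = 0.0001

0.0001


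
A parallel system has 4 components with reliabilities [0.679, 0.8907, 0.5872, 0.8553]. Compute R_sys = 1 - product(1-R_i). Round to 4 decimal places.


Components: [0.679, 0.8907, 0.5872, 0.8553]
(1 - 0.679) = 0.321, running product = 0.321
(1 - 0.8907) = 0.1093, running product = 0.0351
(1 - 0.5872) = 0.4128, running product = 0.0145
(1 - 0.8553) = 0.1447, running product = 0.0021
Product of (1-R_i) = 0.0021
R_sys = 1 - 0.0021 = 0.9979

0.9979


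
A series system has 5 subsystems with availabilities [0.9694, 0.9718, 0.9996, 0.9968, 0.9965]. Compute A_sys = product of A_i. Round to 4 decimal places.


Subsystems: [0.9694, 0.9718, 0.9996, 0.9968, 0.9965]
After subsystem 1 (A=0.9694): product = 0.9694
After subsystem 2 (A=0.9718): product = 0.9421
After subsystem 3 (A=0.9996): product = 0.9417
After subsystem 4 (A=0.9968): product = 0.9387
After subsystem 5 (A=0.9965): product = 0.9354
A_sys = 0.9354

0.9354


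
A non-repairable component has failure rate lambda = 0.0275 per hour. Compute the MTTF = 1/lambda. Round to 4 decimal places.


lambda = 0.0275
MTTF = 1 / 0.0275
MTTF = 36.3636

36.3636


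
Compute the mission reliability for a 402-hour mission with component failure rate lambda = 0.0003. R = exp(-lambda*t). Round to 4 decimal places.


lambda = 0.0003
mission_time = 402
lambda * t = 0.0003 * 402 = 0.1206
R = exp(-0.1206)
R = 0.8864

0.8864


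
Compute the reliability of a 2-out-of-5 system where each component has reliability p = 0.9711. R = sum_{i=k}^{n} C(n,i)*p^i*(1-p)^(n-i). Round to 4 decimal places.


k = 2, n = 5, p = 0.9711
i=2: C(5,2)=10 * 0.9711^2 * 0.0289^3 = 0.0002
i=3: C(5,3)=10 * 0.9711^3 * 0.0289^2 = 0.0076
i=4: C(5,4)=5 * 0.9711^4 * 0.0289^1 = 0.1285
i=5: C(5,5)=1 * 0.9711^5 * 0.0289^0 = 0.8636
R = sum of terms = 1.0

1.0


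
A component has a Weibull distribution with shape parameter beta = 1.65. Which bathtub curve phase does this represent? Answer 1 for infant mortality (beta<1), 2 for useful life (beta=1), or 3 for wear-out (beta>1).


beta = 1.65
Compare beta to 1:
beta < 1 => infant mortality (phase 1)
beta = 1 => useful life (phase 2)
beta > 1 => wear-out (phase 3)
Since beta = 1.65, this is wear-out (increasing failure rate)
Phase = 3

3


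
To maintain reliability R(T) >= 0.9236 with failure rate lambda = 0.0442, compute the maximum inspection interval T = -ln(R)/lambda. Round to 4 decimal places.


R_target = 0.9236
lambda = 0.0442
-ln(0.9236) = 0.0795
T = 0.0795 / 0.0442
T = 1.7981

1.7981


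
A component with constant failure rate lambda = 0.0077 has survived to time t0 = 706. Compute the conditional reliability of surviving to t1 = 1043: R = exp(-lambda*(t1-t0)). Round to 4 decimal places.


lambda = 0.0077
t0 = 706, t1 = 1043
t1 - t0 = 337
lambda * (t1-t0) = 0.0077 * 337 = 2.5949
R = exp(-2.5949)
R = 0.0747

0.0747


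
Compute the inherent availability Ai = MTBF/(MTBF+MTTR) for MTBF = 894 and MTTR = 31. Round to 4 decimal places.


MTBF = 894
MTTR = 31
MTBF + MTTR = 925
Ai = 894 / 925
Ai = 0.9665

0.9665


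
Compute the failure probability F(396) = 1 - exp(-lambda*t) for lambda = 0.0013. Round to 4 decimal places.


lambda = 0.0013, t = 396
lambda * t = 0.5148
exp(-0.5148) = 0.5976
F(t) = 1 - 0.5976
F(t) = 0.4024

0.4024


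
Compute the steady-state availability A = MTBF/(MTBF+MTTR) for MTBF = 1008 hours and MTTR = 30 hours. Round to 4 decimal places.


MTBF = 1008
MTTR = 30
MTBF + MTTR = 1038
A = 1008 / 1038
A = 0.9711

0.9711


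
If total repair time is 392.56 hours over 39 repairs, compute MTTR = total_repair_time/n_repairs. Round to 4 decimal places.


total_repair_time = 392.56
n_repairs = 39
MTTR = 392.56 / 39
MTTR = 10.0656

10.0656


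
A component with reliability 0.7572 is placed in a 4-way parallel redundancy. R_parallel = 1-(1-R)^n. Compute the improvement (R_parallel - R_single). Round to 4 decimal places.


R_single = 0.7572, n = 4
1 - R_single = 0.2428
(1 - R_single)^n = 0.2428^4 = 0.0035
R_parallel = 1 - 0.0035 = 0.9965
Improvement = 0.9965 - 0.7572
Improvement = 0.2393

0.2393


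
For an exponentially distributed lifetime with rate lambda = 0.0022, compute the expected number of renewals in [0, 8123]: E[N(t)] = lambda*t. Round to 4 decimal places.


lambda = 0.0022
t = 8123
E[N(t)] = lambda * t
E[N(t)] = 0.0022 * 8123
E[N(t)] = 17.8706

17.8706


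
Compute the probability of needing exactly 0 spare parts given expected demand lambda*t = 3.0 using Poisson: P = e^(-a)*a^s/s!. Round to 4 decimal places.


a = 3.0, s = 0
e^(-a) = e^(-3.0) = 0.0498
a^s = 3.0^0 = 1.0
s! = 1
P = 0.0498 * 1.0 / 1
P = 0.0498

0.0498


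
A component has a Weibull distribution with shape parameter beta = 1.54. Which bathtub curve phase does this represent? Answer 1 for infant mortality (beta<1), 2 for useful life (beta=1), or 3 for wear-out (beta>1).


beta = 1.54
Compare beta to 1:
beta < 1 => infant mortality (phase 1)
beta = 1 => useful life (phase 2)
beta > 1 => wear-out (phase 3)
Since beta = 1.54, this is wear-out (increasing failure rate)
Phase = 3

3


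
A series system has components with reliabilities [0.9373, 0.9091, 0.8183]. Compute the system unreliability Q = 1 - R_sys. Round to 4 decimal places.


Components: [0.9373, 0.9091, 0.8183]
After component 1: product = 0.9373
After component 2: product = 0.8521
After component 3: product = 0.6973
R_sys = 0.6973
Q = 1 - 0.6973 = 0.3027

0.3027


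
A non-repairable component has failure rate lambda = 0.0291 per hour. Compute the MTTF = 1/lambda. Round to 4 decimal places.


lambda = 0.0291
MTTF = 1 / 0.0291
MTTF = 34.3643

34.3643


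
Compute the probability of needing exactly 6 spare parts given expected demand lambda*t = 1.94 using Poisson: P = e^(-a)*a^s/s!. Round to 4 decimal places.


a = 1.94, s = 6
e^(-a) = e^(-1.94) = 0.1437
a^s = 1.94^6 = 53.3102
s! = 720
P = 0.1437 * 53.3102 / 720
P = 0.0106

0.0106


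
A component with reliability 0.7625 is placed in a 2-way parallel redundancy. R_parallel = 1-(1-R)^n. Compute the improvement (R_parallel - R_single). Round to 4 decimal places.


R_single = 0.7625, n = 2
1 - R_single = 0.2375
(1 - R_single)^n = 0.2375^2 = 0.0564
R_parallel = 1 - 0.0564 = 0.9436
Improvement = 0.9436 - 0.7625
Improvement = 0.1811

0.1811


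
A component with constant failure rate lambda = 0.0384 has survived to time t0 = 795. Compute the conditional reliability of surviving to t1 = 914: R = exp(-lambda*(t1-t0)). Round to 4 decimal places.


lambda = 0.0384
t0 = 795, t1 = 914
t1 - t0 = 119
lambda * (t1-t0) = 0.0384 * 119 = 4.5696
R = exp(-4.5696)
R = 0.0104

0.0104


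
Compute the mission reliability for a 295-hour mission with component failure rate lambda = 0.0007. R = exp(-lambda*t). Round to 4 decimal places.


lambda = 0.0007
mission_time = 295
lambda * t = 0.0007 * 295 = 0.2065
R = exp(-0.2065)
R = 0.8134

0.8134


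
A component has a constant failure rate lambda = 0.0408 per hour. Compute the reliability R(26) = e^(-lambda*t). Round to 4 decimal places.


lambda = 0.0408
t = 26
lambda * t = 1.0608
R(t) = e^(-1.0608)
R(t) = 0.3462

0.3462


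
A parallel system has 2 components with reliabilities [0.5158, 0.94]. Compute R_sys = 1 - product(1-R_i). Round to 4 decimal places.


Components: [0.5158, 0.94]
(1 - 0.5158) = 0.4842, running product = 0.4842
(1 - 0.94) = 0.06, running product = 0.0291
Product of (1-R_i) = 0.0291
R_sys = 1 - 0.0291 = 0.9709

0.9709


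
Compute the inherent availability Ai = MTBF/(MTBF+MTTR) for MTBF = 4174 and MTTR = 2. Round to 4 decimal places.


MTBF = 4174
MTTR = 2
MTBF + MTTR = 4176
Ai = 4174 / 4176
Ai = 0.9995

0.9995


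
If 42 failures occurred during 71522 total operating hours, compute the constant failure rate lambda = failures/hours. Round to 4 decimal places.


failures = 42
total_hours = 71522
lambda = 42 / 71522
lambda = 0.0006

0.0006


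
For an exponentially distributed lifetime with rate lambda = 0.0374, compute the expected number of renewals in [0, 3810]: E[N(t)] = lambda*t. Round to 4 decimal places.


lambda = 0.0374
t = 3810
E[N(t)] = lambda * t
E[N(t)] = 0.0374 * 3810
E[N(t)] = 142.494

142.494


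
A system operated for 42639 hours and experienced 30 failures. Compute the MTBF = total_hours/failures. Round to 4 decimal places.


total_hours = 42639
failures = 30
MTBF = 42639 / 30
MTBF = 1421.3

1421.3


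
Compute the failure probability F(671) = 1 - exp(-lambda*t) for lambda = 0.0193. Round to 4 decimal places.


lambda = 0.0193, t = 671
lambda * t = 12.9503
exp(-12.9503) = 0.0
F(t) = 1 - 0.0
F(t) = 1.0

1.0


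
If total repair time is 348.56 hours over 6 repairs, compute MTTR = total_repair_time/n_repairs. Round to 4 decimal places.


total_repair_time = 348.56
n_repairs = 6
MTTR = 348.56 / 6
MTTR = 58.0933

58.0933


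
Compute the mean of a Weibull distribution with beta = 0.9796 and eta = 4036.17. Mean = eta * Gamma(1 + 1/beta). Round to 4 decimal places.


beta = 0.9796, eta = 4036.17
1/beta = 1.0208
1 + 1/beta = 2.0208
Gamma(2.0208) = 1.009
Mean = 4036.17 * 1.009
Mean = 4072.43

4072.43


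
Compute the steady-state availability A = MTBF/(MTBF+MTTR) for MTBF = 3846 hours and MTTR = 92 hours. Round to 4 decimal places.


MTBF = 3846
MTTR = 92
MTBF + MTTR = 3938
A = 3846 / 3938
A = 0.9766

0.9766


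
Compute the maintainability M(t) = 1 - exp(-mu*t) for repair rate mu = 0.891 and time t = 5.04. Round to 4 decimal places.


mu = 0.891, t = 5.04
mu * t = 0.891 * 5.04 = 4.4906
exp(-4.4906) = 0.0112
M(t) = 1 - 0.0112
M(t) = 0.9888

0.9888


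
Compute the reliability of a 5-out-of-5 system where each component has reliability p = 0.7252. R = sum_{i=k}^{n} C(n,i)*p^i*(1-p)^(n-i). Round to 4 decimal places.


k = 5, n = 5, p = 0.7252
i=5: C(5,5)=1 * 0.7252^5 * 0.2748^0 = 0.2006
R = sum of terms = 0.2006

0.2006


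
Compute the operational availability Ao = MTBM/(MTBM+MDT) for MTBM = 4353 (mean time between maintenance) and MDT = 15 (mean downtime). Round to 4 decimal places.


MTBM = 4353
MDT = 15
MTBM + MDT = 4368
Ao = 4353 / 4368
Ao = 0.9966

0.9966


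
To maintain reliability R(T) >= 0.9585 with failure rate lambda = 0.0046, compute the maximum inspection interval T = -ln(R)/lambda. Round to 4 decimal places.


R_target = 0.9585
lambda = 0.0046
-ln(0.9585) = 0.0424
T = 0.0424 / 0.0046
T = 9.2143

9.2143


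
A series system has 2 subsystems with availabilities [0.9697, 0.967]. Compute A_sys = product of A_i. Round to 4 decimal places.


Subsystems: [0.9697, 0.967]
After subsystem 1 (A=0.9697): product = 0.9697
After subsystem 2 (A=0.967): product = 0.9377
A_sys = 0.9377

0.9377


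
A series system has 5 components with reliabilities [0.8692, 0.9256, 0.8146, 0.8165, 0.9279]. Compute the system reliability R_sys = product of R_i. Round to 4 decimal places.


Components: [0.8692, 0.9256, 0.8146, 0.8165, 0.9279]
After component 1 (R=0.8692): product = 0.8692
After component 2 (R=0.9256): product = 0.8045
After component 3 (R=0.8146): product = 0.6554
After component 4 (R=0.8165): product = 0.5351
After component 5 (R=0.9279): product = 0.4965
R_sys = 0.4965

0.4965


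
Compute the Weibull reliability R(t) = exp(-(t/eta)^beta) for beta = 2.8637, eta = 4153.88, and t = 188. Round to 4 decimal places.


beta = 2.8637, eta = 4153.88, t = 188
t/eta = 188 / 4153.88 = 0.0453
(t/eta)^beta = 0.0453^2.8637 = 0.0001
R(t) = exp(-0.0001)
R(t) = 0.9999

0.9999


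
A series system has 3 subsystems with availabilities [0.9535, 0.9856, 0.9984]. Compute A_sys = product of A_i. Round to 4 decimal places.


Subsystems: [0.9535, 0.9856, 0.9984]
After subsystem 1 (A=0.9535): product = 0.9535
After subsystem 2 (A=0.9856): product = 0.9398
After subsystem 3 (A=0.9984): product = 0.9383
A_sys = 0.9383

0.9383


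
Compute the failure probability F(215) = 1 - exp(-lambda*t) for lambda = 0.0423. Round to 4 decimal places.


lambda = 0.0423, t = 215
lambda * t = 9.0945
exp(-9.0945) = 0.0001
F(t) = 1 - 0.0001
F(t) = 0.9999

0.9999


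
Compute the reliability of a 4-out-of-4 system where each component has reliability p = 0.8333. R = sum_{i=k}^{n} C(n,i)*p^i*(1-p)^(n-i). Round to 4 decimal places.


k = 4, n = 4, p = 0.8333
i=4: C(4,4)=1 * 0.8333^4 * 0.1667^0 = 0.4822
R = sum of terms = 0.4822

0.4822


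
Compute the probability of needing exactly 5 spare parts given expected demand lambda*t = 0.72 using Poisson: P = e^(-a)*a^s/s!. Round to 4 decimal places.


a = 0.72, s = 5
e^(-a) = e^(-0.72) = 0.4868
a^s = 0.72^5 = 0.1935
s! = 120
P = 0.4868 * 0.1935 / 120
P = 0.0008

0.0008


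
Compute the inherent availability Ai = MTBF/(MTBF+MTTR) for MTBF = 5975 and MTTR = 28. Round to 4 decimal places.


MTBF = 5975
MTTR = 28
MTBF + MTTR = 6003
Ai = 5975 / 6003
Ai = 0.9953

0.9953


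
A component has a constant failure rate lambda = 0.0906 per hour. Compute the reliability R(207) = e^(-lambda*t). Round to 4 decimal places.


lambda = 0.0906
t = 207
lambda * t = 18.7542
R(t) = e^(-18.7542)
R(t) = 0.0

0.0


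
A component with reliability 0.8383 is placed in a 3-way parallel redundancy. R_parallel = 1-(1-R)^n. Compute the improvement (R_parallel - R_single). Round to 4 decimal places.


R_single = 0.8383, n = 3
1 - R_single = 0.1617
(1 - R_single)^n = 0.1617^3 = 0.0042
R_parallel = 1 - 0.0042 = 0.9958
Improvement = 0.9958 - 0.8383
Improvement = 0.1575

0.1575


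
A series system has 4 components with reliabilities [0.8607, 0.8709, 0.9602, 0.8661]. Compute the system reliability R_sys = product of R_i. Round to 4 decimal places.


Components: [0.8607, 0.8709, 0.9602, 0.8661]
After component 1 (R=0.8607): product = 0.8607
After component 2 (R=0.8709): product = 0.7496
After component 3 (R=0.9602): product = 0.7198
After component 4 (R=0.8661): product = 0.6234
R_sys = 0.6234

0.6234


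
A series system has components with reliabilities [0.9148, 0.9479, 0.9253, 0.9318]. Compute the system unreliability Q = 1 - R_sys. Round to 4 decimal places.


Components: [0.9148, 0.9479, 0.9253, 0.9318]
After component 1: product = 0.9148
After component 2: product = 0.8671
After component 3: product = 0.8024
After component 4: product = 0.7476
R_sys = 0.7476
Q = 1 - 0.7476 = 0.2524

0.2524


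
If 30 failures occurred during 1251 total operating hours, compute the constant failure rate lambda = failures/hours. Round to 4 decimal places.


failures = 30
total_hours = 1251
lambda = 30 / 1251
lambda = 0.024

0.024


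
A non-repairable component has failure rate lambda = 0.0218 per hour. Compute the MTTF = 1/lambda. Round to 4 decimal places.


lambda = 0.0218
MTTF = 1 / 0.0218
MTTF = 45.8716

45.8716


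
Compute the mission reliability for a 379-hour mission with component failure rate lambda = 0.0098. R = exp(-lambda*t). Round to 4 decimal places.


lambda = 0.0098
mission_time = 379
lambda * t = 0.0098 * 379 = 3.7142
R = exp(-3.7142)
R = 0.0244

0.0244


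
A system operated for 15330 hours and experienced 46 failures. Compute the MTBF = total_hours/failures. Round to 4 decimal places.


total_hours = 15330
failures = 46
MTBF = 15330 / 46
MTBF = 333.2609

333.2609


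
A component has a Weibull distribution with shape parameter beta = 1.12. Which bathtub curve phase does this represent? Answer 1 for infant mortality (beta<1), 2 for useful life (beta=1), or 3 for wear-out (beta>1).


beta = 1.12
Compare beta to 1:
beta < 1 => infant mortality (phase 1)
beta = 1 => useful life (phase 2)
beta > 1 => wear-out (phase 3)
Since beta = 1.12, this is wear-out (increasing failure rate)
Phase = 3

3


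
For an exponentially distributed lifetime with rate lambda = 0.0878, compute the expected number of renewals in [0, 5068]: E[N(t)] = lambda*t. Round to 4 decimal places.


lambda = 0.0878
t = 5068
E[N(t)] = lambda * t
E[N(t)] = 0.0878 * 5068
E[N(t)] = 444.9704

444.9704


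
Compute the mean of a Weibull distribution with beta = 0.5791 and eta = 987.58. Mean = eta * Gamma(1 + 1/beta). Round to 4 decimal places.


beta = 0.5791, eta = 987.58
1/beta = 1.7268
1 + 1/beta = 2.7268
Gamma(2.7268) = 1.5783
Mean = 987.58 * 1.5783
Mean = 1558.6977

1558.6977
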